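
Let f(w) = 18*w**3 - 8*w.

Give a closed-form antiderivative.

The substitution u = 3*w**2/2 - 2/3 works: f is exactly (dF/du)*(du/dw) for that inner function.
Check: d/dw[(3*w - 2)**2*(3*w + 2)**2/18] = 18*w**3 - 8*w = f(w).

An antiderivative is F(w) = (3*w - 2)**2*(3*w + 2)**2/18.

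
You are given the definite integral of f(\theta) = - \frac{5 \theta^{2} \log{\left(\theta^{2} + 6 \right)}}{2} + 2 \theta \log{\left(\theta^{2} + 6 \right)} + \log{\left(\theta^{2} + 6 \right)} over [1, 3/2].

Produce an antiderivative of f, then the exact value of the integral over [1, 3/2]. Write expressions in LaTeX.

The integrand splits into summands that can be handled one at a time.
F(\theta) = - \frac{5 \theta^{3} \log{\left(\theta^{2} + 6 \right)}}{6} + \frac{5 \theta^{3}}{9} + \theta^{2} \log{\left(\theta^{2} + 6 \right)} - \theta^{2} + \theta \log{\left(\theta^{2} + 6 \right)} - 12 \theta + 6 \log{\left(\theta^{2} + 6 \right)} + 12 \sqrt{6} \operatorname{atan}{\left(\frac{\sqrt{6} \theta}{6} \right)} is an antiderivative of f.
Check: d/d\theta[- \frac{5 \theta^{3} \log{\left(\theta^{2} + 6 \right)}}{6} + \frac{5 \theta^{3}}{9} + \theta^{2} \log{\left(\theta^{2} + 6 \right)} - \theta^{2} + \theta \log{\left(\theta^{2} + 6 \right)} - 12 \theta + 6 \log{\left(\theta^{2} + 6 \right)} + 12 \sqrt{6} \operatorname{atan}{\left(\frac{\sqrt{6} \theta}{6} \right)}] = - \frac{5 \theta^{2} \log{\left(\theta^{2} + 6 \right)}}{2} + 2 \theta \log{\left(\theta^{2} + 6 \right)} + \log{\left(\theta^{2} + 6 \right)} = f(\theta).
F(3/2) = - \frac{147}{8} + \frac{111 \log{\left(\frac{33}{4} \right)}}{16} + 12 \sqrt{6} \operatorname{atan}{\left(\frac{\sqrt{6}}{4} \right)}; F(1) = - \frac{112}{9} + 12 \sqrt{6} \operatorname{atan}{\left(\frac{\sqrt{6}}{6} \right)} + \frac{43 \log{\left(7 \right)}}{6}.
Integral = F(3/2) - F(1) = - \frac{43 \log{\left(7 \right)}}{6} - 12 \sqrt{6} \operatorname{atan}{\left(\frac{\sqrt{6}}{6} \right)} - \frac{427}{72} + \frac{111 \log{\left(\frac{33}{4} \right)}}{16} + 12 \sqrt{6} \operatorname{atan}{\left(\frac{\sqrt{6}}{4} \right)}.

Antiderivative: F(\theta) = - \frac{5 \theta^{3} \log{\left(\theta^{2} + 6 \right)}}{6} + \frac{5 \theta^{3}}{9} + \theta^{2} \log{\left(\theta^{2} + 6 \right)} - \theta^{2} + \theta \log{\left(\theta^{2} + 6 \right)} - 12 \theta + 6 \log{\left(\theta^{2} + 6 \right)} + 12 \sqrt{6} \operatorname{atan}{\left(\frac{\sqrt{6} \theta}{6} \right)}; value = - \frac{43 \log{\left(7 \right)}}{6} - 12 \sqrt{6} \operatorname{atan}{\left(\frac{\sqrt{6}}{6} \right)} - \frac{427}{72} + \frac{111 \log{\left(\frac{33}{4} \right)}}{16} + 12 \sqrt{6} \operatorname{atan}{\left(\frac{\sqrt{6}}{4} \right)}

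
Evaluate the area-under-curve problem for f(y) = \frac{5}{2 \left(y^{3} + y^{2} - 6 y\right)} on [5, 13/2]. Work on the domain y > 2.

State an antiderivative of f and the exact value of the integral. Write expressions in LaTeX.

Factor the denominator (2 y \left(y - 2\right) \left(y + 3\right)) and decompose: f = \frac{1}{6 \left(y + 3\right)} + \frac{1}{4 \left(y - 2\right)} - \frac{5}{12 y}; each piece integrates to a log, atan, or power term.
F(y) = - \frac{5 \log{\left(y \right)}}{12} + \frac{\log{\left(y - 2 \right)}}{4} + \frac{\log{\left(y + 3 \right)}}{6} is an antiderivative of f.
Check: d/dy[- \frac{5 \log{\left(y \right)}}{12} + \frac{\log{\left(y - 2 \right)}}{4} + \frac{\log{\left(y + 3 \right)}}{6}] = \frac{5}{2 y^{3} + 2 y^{2} - 12 y}, which equals f(y).
F(13/2) = - \frac{5 \log{\left(\frac{13}{2} \right)}}{12} + \frac{\log{\left(\frac{19}{2} \right)}}{6} + \frac{\log{\left(\frac{9}{2} \right)}}{4}; F(5) = - \frac{5 \log{\left(5 \right)}}{12} + \frac{\log{\left(3 \right)}}{4} + \frac{\log{\left(8 \right)}}{6}.
Integral = F(13/2) - F(5) = - \frac{5 \log{\left(\frac{13}{2} \right)}}{12} - \frac{\log{\left(8 \right)}}{6} - \frac{\log{\left(3 \right)}}{4} + \frac{\log{\left(\frac{19}{2} \right)}}{6} + \frac{\log{\left(\frac{9}{2} \right)}}{4} + \frac{5 \log{\left(5 \right)}}{12}.

Antiderivative: F(y) = - \frac{5 \log{\left(y \right)}}{12} + \frac{\log{\left(y - 2 \right)}}{4} + \frac{\log{\left(y + 3 \right)}}{6}; value = - \frac{5 \log{\left(\frac{13}{2} \right)}}{12} - \frac{\log{\left(8 \right)}}{6} - \frac{\log{\left(3 \right)}}{4} + \frac{\log{\left(\frac{19}{2} \right)}}{6} + \frac{\log{\left(\frac{9}{2} \right)}}{4} + \frac{5 \log{\left(5 \right)}}{12}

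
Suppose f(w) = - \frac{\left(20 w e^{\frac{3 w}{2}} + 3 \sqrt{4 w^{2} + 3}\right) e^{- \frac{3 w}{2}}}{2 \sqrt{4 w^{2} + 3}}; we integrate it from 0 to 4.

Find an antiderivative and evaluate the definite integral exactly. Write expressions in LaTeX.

Recover f(w) by differentiating a candidate F(w); any mismatch rules it out.
F(w) = \frac{\left(- 5 \sqrt{4 w^{2} + 3} e^{\frac{3 w}{2}} + 2\right) e^{- \frac{3 w}{2}}}{2} is an antiderivative of f.
Check: d/dw[\frac{\left(- 5 \sqrt{4 w^{2} + 3} e^{\frac{3 w}{2}} + 2\right) e^{- \frac{3 w}{2}}}{2}] = \frac{\left(- 20 w e^{\frac{3 w}{2}} - 3 \sqrt{4 w^{2} + 3}\right) e^{- \frac{3 w}{2}}}{2 \sqrt{4 w^{2} + 3}}, which equals f(w).
F(4) = - \frac{5 \sqrt{67}}{2} + e^{-6}; F(0) = 1 - \frac{5 \sqrt{3}}{2}.
Integral = F(4) - F(0) = - \frac{5 \sqrt{67}}{2} - 1 + e^{-6} + \frac{5 \sqrt{3}}{2}.

Antiderivative: F(w) = \frac{\left(- 5 \sqrt{4 w^{2} + 3} e^{\frac{3 w}{2}} + 2\right) e^{- \frac{3 w}{2}}}{2}; value = - \frac{5 \sqrt{67}}{2} - 1 + e^{-6} + \frac{5 \sqrt{3}}{2}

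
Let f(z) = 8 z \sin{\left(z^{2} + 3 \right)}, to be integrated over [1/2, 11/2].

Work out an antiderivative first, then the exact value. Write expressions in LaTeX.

Antiderivative: F(z) = - 4 \cos{\left(z^{2} + 3 \right)}; value = 4 \cos{\left(\frac{13}{4} \right)} - 4 \cos{\left(\frac{133}{4} \right)}

f matches the chain-rule pattern g'(h)*h' with inner function h(z) = z^{2} + 3; substituting u = h(z) collapses the integral.
F(z) = - 4 \cos{\left(z^{2} + 3 \right)} is an antiderivative of f.
Check: d/dz[- 4 \cos{\left(z^{2} + 3 \right)}] = 8 z \sin{\left(z^{2} + 3 \right)} = f(z).
F(11/2) = - 4 \cos{\left(\frac{133}{4} \right)}; F(1/2) = - 4 \cos{\left(\frac{13}{4} \right)}.
Integral = F(11/2) - F(1/2) = 4 \cos{\left(\frac{13}{4} \right)} - 4 \cos{\left(\frac{133}{4} \right)}.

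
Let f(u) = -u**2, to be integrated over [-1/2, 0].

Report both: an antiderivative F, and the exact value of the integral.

Antiderivative: F(u) = -u**3/3; value = -1/24

An antiderivative F(u) passes only if d/du[F] lands on f(u) exactly.
F(u) = -u**3/3 is an antiderivative of f.
Check: d/du[-u**3/3] = -u**2 = f(u).
F(0) = 0; F(-1/2) = 1/24.
Integral = F(0) - F(-1/2) = -1/24.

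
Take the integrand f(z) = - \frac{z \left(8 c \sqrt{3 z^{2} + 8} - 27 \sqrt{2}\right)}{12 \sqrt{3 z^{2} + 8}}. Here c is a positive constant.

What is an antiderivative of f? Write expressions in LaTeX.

An antiderivative is F(z) = - \frac{4 c z^{2} - 9 \sqrt{2} \sqrt{3 z^{2} + 8}}{12}.

Recover f(z) by differentiating a candidate F(z); any mismatch rules it out.
Check: d/dz[- \frac{4 c z^{2} - 9 \sqrt{2} \sqrt{3 z^{2} + 8}}{12}] = \frac{- 8 c z \sqrt{3 z^{2} + 8} + 27 \sqrt{2} z}{12 \sqrt{3 z^{2} + 8}}, which equals f(z).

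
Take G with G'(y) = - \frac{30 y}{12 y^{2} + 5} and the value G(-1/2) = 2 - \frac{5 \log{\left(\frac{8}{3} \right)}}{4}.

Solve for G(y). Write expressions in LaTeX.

G(y) = \frac{8 - 5 \log{\left(4 y^{2} + \frac{5}{3} \right)}}{4}

G'(y) matches the chain-rule pattern g'(h)*h' with inner function h(y) = 4 y^{2} + \frac{5}{3}; substituting u = h(y) collapses the integral.
A general antiderivative is - \frac{5 \log{\left(4 y^{2} + \frac{5}{3} \right)}}{4} + C.
The condition gives C = 2 - \frac{5 \log{\left(\frac{8}{3} \right)}}{4} - (- \frac{5 \log{\left(\frac{8}{3} \right)}}{4}) = 2.
So G(y) = \frac{8 - 5 \log{\left(4 y^{2} + \frac{5}{3} \right)}}{4}.
Check: d/dy[\frac{8 - 5 \log{\left(4 y^{2} + \frac{5}{3} \right)}}{4}] = - \frac{30 y}{12 y^{2} + 5} = G'(y).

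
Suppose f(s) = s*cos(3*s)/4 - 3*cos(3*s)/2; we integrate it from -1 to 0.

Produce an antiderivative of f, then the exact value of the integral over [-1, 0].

Antiderivative: F(s) = (3*s*sin(3*s) - 18*sin(3*s) + cos(3*s))/36; value = -7*sin(3)/12 - cos(3)/36 + 1/36

Integrate term by term and add the pieces.
F(s) = (3*s*sin(3*s) - 18*sin(3*s) + cos(3*s))/36 is an antiderivative of f.
Check: d/ds[(3*s*sin(3*s) - 18*sin(3*s) + cos(3*s))/36] = s*cos(3*s)/4 - 3*cos(3*s)/2 = f(s).
F(0) = 1/36; F(-1) = cos(3)/36 + 7*sin(3)/12.
Integral = F(0) - F(-1) = -7*sin(3)/12 - cos(3)/36 + 1/36.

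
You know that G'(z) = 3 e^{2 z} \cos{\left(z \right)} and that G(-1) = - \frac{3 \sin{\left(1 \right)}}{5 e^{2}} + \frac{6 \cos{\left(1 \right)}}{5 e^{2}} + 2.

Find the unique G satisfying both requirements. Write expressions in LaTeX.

G(z) = \frac{3 e^{2 z} \sin{\left(z \right)}}{5} + \frac{6 e^{2 z} \cos{\left(z \right)}}{5} + 2

Differentiate the proposed G(z) back; it has to land on the given G'(z).
A general antiderivative is \frac{3 e^{2 z} \sin{\left(z \right)}}{5} + \frac{6 e^{2 z} \cos{\left(z \right)}}{5} + C.
The condition gives C = - \frac{3 \sin{\left(1 \right)}}{5 e^{2}} + \frac{6 \cos{\left(1 \right)}}{5 e^{2}} + 2 - (- \frac{3 \sin{\left(1 \right)}}{5 e^{2}} + \frac{6 \cos{\left(1 \right)}}{5 e^{2}}) = 2.
So G(z) = \frac{3 e^{2 z} \sin{\left(z \right)}}{5} + \frac{6 e^{2 z} \cos{\left(z \right)}}{5} + 2.
Check: d/dz[\frac{3 e^{2 z} \sin{\left(z \right)}}{5} + \frac{6 e^{2 z} \cos{\left(z \right)}}{5} + 2] = 3 e^{2 z} \cos{\left(z \right)} = G'(z).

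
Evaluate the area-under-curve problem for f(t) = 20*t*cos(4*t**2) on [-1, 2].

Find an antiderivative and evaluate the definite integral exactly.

Antiderivative: F(t) = 5*sin(4*t**2)/2; value = 5*sin(16)/2 - 5*sin(4)/2

f matches the chain-rule pattern g'(h)*h' with inner function h(t) = 4*t**2; substituting u = h(t) collapses the integral.
F(t) = 5*sin(4*t**2)/2 is an antiderivative of f.
Check: d/dt[5*sin(4*t**2)/2] = 20*t*cos(4*t**2) = f(t).
F(2) = 5*sin(16)/2; F(-1) = 5*sin(4)/2.
Integral = F(2) - F(-1) = 5*sin(16)/2 - 5*sin(4)/2.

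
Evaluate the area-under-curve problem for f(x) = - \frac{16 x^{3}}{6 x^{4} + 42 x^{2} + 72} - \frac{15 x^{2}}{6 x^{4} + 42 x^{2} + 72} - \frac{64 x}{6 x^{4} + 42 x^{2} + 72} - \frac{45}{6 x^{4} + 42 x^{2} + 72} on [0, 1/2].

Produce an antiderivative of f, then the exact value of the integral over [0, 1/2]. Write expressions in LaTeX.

Antiderivative: F(x) = - \frac{4 \log{\left(x^{2} + 3 \right)}}{3} - \frac{5 \operatorname{atan}{\left(\frac{x}{2} \right)}}{4}; value = - \frac{4 \log{\left(\frac{13}{4} \right)}}{3} - \frac{5 \operatorname{atan}{\left(\frac{1}{4} \right)}}{4} + \frac{4 \log{\left(3 \right)}}{3}

Integrate term by term and add the pieces.
F(x) = - \frac{4 \log{\left(x^{2} + 3 \right)}}{3} - \frac{5 \operatorname{atan}{\left(\frac{x}{2} \right)}}{4} is an antiderivative of f.
Check: d/dx[- \frac{4 \log{\left(x^{2} + 3 \right)}}{3} - \frac{5 \operatorname{atan}{\left(\frac{x}{2} \right)}}{4}] = \frac{- 16 x^{3} - 15 x^{2} - 64 x - 45}{6 x^{4} + 42 x^{2} + 72}, which equals f(x).
F(1/2) = - \frac{4 \log{\left(\frac{13}{4} \right)}}{3} - \frac{5 \operatorname{atan}{\left(\frac{1}{4} \right)}}{4}; F(0) = - \frac{4 \log{\left(3 \right)}}{3}.
Integral = F(1/2) - F(0) = - \frac{4 \log{\left(\frac{13}{4} \right)}}{3} - \frac{5 \operatorname{atan}{\left(\frac{1}{4} \right)}}{4} + \frac{4 \log{\left(3 \right)}}{3}.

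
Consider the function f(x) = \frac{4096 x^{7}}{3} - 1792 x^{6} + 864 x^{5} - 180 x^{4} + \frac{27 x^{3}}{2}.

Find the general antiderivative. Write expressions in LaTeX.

F(x) = \frac{512 x^{8}}{3} - 256 x^{7} + 144 x^{6} - 36 x^{5} + \frac{27 x^{4}}{8} + C

f matches the chain-rule pattern g'(h)*h' with inner function h(x) = 4 x^{2} - \frac{3 x}{2}; substituting u = h(x) collapses the integral.
Check: d/dx[\frac{512 x^{8}}{3} - 256 x^{7} + 144 x^{6} - 36 x^{5} + \frac{27 x^{4}}{8}] = \frac{4096 x^{7}}{3} - 1792 x^{6} + 864 x^{5} - 180 x^{4} + \frac{27 x^{3}}{2} = f(x).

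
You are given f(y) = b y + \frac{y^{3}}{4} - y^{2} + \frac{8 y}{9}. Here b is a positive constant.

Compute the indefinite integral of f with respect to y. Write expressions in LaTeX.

Integrate term by term and add the pieces.
Check: d/dy[\frac{y^{2} \left(72 b + \left(3 y - 8\right)^{2}\right)}{144}] = b y + \frac{y^{3}}{4} - y^{2} + \frac{8 y}{9} = f(y).

F(y) = \frac{y^{2} \left(72 b + \left(3 y - 8\right)^{2}\right)}{144} + C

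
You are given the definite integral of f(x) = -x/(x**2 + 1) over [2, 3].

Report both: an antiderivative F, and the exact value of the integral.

Antiderivative: F(x) = -log(x**2 + 1)/2; value = -log(10)/2 + log(5)/2

f matches the chain-rule pattern g'(h)*h' with inner function h(x) = x**2 + 1; substituting u = h(x) collapses the integral.
F(x) = -log(x**2 + 1)/2 is an antiderivative of f.
Check: d/dx[-log(x**2 + 1)/2] = -x/(x**2 + 1) = f(x).
F(3) = -log(10)/2; F(2) = -log(5)/2.
Integral = F(3) - F(2) = -log(10)/2 + log(5)/2.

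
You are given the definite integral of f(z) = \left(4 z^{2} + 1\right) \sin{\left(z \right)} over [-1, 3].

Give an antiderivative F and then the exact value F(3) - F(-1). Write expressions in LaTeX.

Antiderivative: F(z) = - 4 z^{2} \cos{\left(z \right)} + 8 z \sin{\left(z \right)} + 7 \cos{\left(z \right)}; value = - 8 \sin{\left(1 \right)} - 3 \cos{\left(1 \right)} + 24 \sin{\left(3 \right)} - 29 \cos{\left(3 \right)}

Any candidate F(z) must reproduce f(z) exactly when differentiated.
F(z) = - 4 z^{2} \cos{\left(z \right)} + 8 z \sin{\left(z \right)} + 7 \cos{\left(z \right)} is an antiderivative of f.
Check: d/dz[- 4 z^{2} \cos{\left(z \right)} + 8 z \sin{\left(z \right)} + 7 \cos{\left(z \right)}] = 4 z^{2} \sin{\left(z \right)} + \sin{\left(z \right)}, which equals f(z).
F(3) = 24 \sin{\left(3 \right)} - 29 \cos{\left(3 \right)}; F(-1) = 3 \cos{\left(1 \right)} + 8 \sin{\left(1 \right)}.
Integral = F(3) - F(-1) = - 8 \sin{\left(1 \right)} - 3 \cos{\left(1 \right)} + 24 \sin{\left(3 \right)} - 29 \cos{\left(3 \right)}.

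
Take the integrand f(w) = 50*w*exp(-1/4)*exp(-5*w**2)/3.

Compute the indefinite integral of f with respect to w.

F(w) = -5*exp(-1/4)*exp(-5*w**2)/3 + C

f matches the chain-rule pattern g'(h)*h' with inner function h(w) = -5*w**2 - 1/4; substituting u = h(w) collapses the integral.
Check: d/dw[-5*exp(-1/4)*exp(-5*w**2)/3] = 50*w*exp(-1/4)*exp(-5*w**2)/3 = f(w).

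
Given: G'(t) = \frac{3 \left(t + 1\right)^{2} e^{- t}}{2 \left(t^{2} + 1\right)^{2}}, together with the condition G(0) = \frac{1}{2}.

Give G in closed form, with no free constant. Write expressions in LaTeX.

G(t) = \frac{4 t^{2} e^{t} + 4 e^{t} - 3}{2 t^{2} e^{t} + 2 e^{t}}

G'(t) has the shape u'v + uv' for u = - \frac{3}{2 t^{2} + 2} and v = e^{- t} — it is the derivative of the product u*v.
A general antiderivative is - \frac{3 e^{- t}}{2 t^{2} + 2} + C.
The condition gives C = \frac{1}{2} - (- \frac{3}{2}) = 2.
So G(t) = \frac{4 t^{2} e^{t} + 4 e^{t} - 3}{2 t^{2} e^{t} + 2 e^{t}}.
Check: d/dt[\frac{4 t^{2} e^{t} + 4 e^{t} - 3}{2 t^{2} e^{t} + 2 e^{t}}] = \frac{3 t^{2} + 6 t + 3}{2 t^{4} e^{t} + 4 t^{2} e^{t} + 2 e^{t}}, which equals G'(t).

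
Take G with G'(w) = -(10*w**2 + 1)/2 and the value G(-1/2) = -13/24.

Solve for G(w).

G(w) = -5*w**3/3 - w/2 - 1

The proposed G(w) is checked by its d/dw: the result must match the given G'(w).
A general antiderivative is -5*w**3/3 - w/2 + C.
The condition gives C = -13/24 - (11/24) = -1.
So G(w) = -5*w**3/3 - w/2 - 1.
Check: d/dw[-5*w**3/3 - w/2 - 1] = -5*w**2 - 1/2, which equals G'(w).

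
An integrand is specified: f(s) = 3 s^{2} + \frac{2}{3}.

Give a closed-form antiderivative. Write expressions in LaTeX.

An antiderivative is F(s) = s^{3} + \frac{2 s}{3}.

Whatever form F(s) takes, F'(s) = f(s) is non-negotiable.
Check: d/ds[s^{3} + \frac{2 s}{3}] = 3 s^{2} + \frac{2}{3} = f(s).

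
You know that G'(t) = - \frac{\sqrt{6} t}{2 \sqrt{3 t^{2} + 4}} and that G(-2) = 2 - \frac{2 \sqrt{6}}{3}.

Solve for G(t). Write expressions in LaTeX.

G(t) = 2 - \sqrt{\frac{t^{2}}{2} + \frac{2}{3}}

The substitution u = \frac{t^{2}}{2} + \frac{2}{3} works: G'(t) is exactly (dG/du)*(du/dt) for that inner function.
A general antiderivative is - \sqrt{\frac{t^{2}}{2} + \frac{2}{3}} + C.
The condition gives C = 2 - \frac{2 \sqrt{6}}{3} - (- \frac{2 \sqrt{6}}{3}) = 2.
So G(t) = 2 - \sqrt{\frac{t^{2}}{2} + \frac{2}{3}}.
Check: d/dt[2 - \sqrt{\frac{t^{2}}{2} + \frac{2}{3}}] = - \frac{\sqrt{6} t}{2 \sqrt{3 t^{2} + 4}} = G'(t).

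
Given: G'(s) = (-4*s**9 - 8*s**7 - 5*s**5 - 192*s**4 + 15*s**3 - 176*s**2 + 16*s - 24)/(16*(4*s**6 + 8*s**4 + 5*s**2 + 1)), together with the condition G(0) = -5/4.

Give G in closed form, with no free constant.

Whatever form G(s) takes, its d/ds must return the stated G'(s).
A general antiderivative is -s**4/64 + (s - 1/4)/(2*s**2 + 1) - 5*atan(s)/2 + C.
The condition gives C = -5/4 - (-1/4) = -1.
So G(s) = -(2*s**6 + s**4 + 320*s**2*atan(s) + 128*s**2 - 64*s + 160*atan(s) + 80)/(64*(2*s**2 + 1)).
Check: d/ds[-(2*s**6 + s**4 + 320*s**2*atan(s) + 128*s**2 - 64*s + 160*atan(s) + 80)/(64*(2*s**2 + 1))] = (-4*s**9 - 8*s**7 - 5*s**5 - 192*s**4 + 15*s**3 - 176*s**2 + 16*s - 24)/(64*s**6 + 128*s**4 + 80*s**2 + 16), which equals G'(s).

G(s) = -(2*s**6 + s**4 + 320*s**2*atan(s) + 128*s**2 - 64*s + 160*atan(s) + 80)/(64*(2*s**2 + 1))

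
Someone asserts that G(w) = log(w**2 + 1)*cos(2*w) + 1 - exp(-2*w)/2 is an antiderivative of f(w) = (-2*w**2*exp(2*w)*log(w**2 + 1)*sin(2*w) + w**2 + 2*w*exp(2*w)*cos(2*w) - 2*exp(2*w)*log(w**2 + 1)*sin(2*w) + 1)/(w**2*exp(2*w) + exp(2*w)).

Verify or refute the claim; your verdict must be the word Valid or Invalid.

d/dw[G] = (-2*w**2*exp(2*w)*log(w**2 + 1)*sin(2*w) + w**2 + 2*w*exp(2*w)*cos(2*w) - 2*exp(2*w)*log(w**2 + 1)*sin(2*w) + 1)/(w**2*exp(2*w) + exp(2*w))
This equals f(w) exactly, so the claim holds.

Valid - the claim checks out under differentiation.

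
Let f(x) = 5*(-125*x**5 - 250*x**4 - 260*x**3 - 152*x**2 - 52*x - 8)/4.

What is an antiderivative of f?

An antiderivative is F(x) = -625*x**6/24 - 125*x**5/2 - 325*x**4/4 - 190*x**3/3 - 65*x**2/2 - 10*x.

The substitution u = -5*x**2/2 - 2*x - 1 works: f is exactly (dF/du)*(du/dx) for that inner function.
Check: d/dx[-625*x**6/24 - 125*x**5/2 - 325*x**4/4 - 190*x**3/3 - 65*x**2/2 - 10*x] = -625*x**5/4 - 625*x**4/2 - 325*x**3 - 190*x**2 - 65*x - 10, which equals f(x).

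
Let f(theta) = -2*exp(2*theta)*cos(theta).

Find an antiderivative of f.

Since d/dtheta undoes antidifferentiation here, F'(theta) = f(theta) is required of F(theta).
Check: d/dtheta[-2*exp(2*theta)*sin(theta)/5 - 4*exp(2*theta)*cos(theta)/5] = -2*exp(2*theta)*cos(theta) = f(theta).

An antiderivative is F(theta) = -2*exp(2*theta)*sin(theta)/5 - 4*exp(2*theta)*cos(theta)/5.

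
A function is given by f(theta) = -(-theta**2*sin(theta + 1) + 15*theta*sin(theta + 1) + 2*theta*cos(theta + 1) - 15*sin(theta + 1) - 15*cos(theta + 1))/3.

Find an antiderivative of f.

An antiderivative is F(theta) = -(theta**2/3 - 5*theta + 5)*cos(theta + 1).

f has the shape u'v + uv' for u = -theta**2/3 + 5*theta - 5 and v = cos(theta + 1) — it is the derivative of the product u*v.
Check: d/dtheta[-(theta**2/3 - 5*theta + 5)*cos(theta + 1)] = theta**2*sin(theta + 1)/3 - 5*theta*sin(theta + 1) - 2*theta*cos(theta + 1)/3 + 5*sin(theta + 1) + 5*cos(theta + 1), which equals f(theta).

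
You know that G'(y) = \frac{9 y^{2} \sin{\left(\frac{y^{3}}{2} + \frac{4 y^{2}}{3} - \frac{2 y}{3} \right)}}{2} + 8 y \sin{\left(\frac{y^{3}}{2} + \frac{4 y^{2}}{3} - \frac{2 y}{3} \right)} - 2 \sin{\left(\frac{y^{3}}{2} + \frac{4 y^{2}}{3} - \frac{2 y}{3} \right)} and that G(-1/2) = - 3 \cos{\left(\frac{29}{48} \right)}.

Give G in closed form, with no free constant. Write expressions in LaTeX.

G'(y) matches the chain-rule pattern g'(h)*h' with inner function h(y) = \frac{y^{3}}{2} + \frac{4 y^{2}}{3} - \frac{2 y}{3}; substituting u = h(y) collapses the integral.
A general antiderivative is - 3 \cos{\left(\frac{y^{3}}{2} + \frac{4 y^{2}}{3} - \frac{2 y}{3} \right)} + C.
The condition gives C = - 3 \cos{\left(\frac{29}{48} \right)} - (- 3 \cos{\left(\frac{29}{48} \right)}) = 0.
So G(y) = - 3 \cos{\left(\frac{y^{3}}{2} + \frac{4 y^{2}}{3} - \frac{2 y}{3} \right)}.
Check: d/dy[- 3 \cos{\left(\frac{y^{3}}{2} + \frac{4 y^{2}}{3} - \frac{2 y}{3} \right)}] = \frac{9 y^{2} \sin{\left(\frac{y^{3}}{2} + \frac{4 y^{2}}{3} - \frac{2 y}{3} \right)}}{2} + 8 y \sin{\left(\frac{y^{3}}{2} + \frac{4 y^{2}}{3} - \frac{2 y}{3} \right)} - 2 \sin{\left(\frac{y^{3}}{2} + \frac{4 y^{2}}{3} - \frac{2 y}{3} \right)} = G'(y).

G(y) = - 3 \cos{\left(\frac{y^{3}}{2} + \frac{4 y^{2}}{3} - \frac{2 y}{3} \right)}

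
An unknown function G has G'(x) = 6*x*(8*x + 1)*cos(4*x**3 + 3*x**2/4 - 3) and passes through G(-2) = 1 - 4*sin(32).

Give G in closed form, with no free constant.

The substitution u = 4*x**3 + 3*x**2/4 - 3 works: G'(x) is exactly (dG/du)*(du/dx) for that inner function.
A general antiderivative is 4*sin(4*x**3 + 3*x**2/4 - 3) + C.
The condition gives C = 1 - 4*sin(32) - (-4*sin(32)) = 1.
So G(x) = 4*sin(4*x**3 + 3*x**2/4 - 3) + 1.
Check: d/dx[4*sin(4*x**3 + 3*x**2/4 - 3) + 1] = 48*x**2*cos(4*x**3 + 3*x**2/4 - 3) + 6*x*cos(4*x**3 + 3*x**2/4 - 3), which equals G'(x).

G(x) = 4*sin(4*x**3 + 3*x**2/4 - 3) + 1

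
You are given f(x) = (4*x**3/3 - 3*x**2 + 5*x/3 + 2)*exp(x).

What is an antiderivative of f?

Recognize the product-rule pattern: f = u'v + uv' with u = 4*x**3/3 - 7*x**2 + 47*x/3 - 41/3, v = exp(x), so integration by parts undoes it.
Check: d/dx[4*x**3*exp(x)/3 - 7*x**2*exp(x) + 47*x*exp(x)/3 - 41*exp(x)/3] = 4*x**3*exp(x)/3 - 3*x**2*exp(x) + 5*x*exp(x)/3 + 2*exp(x), which equals f(x).

An antiderivative is F(x) = 4*x**3*exp(x)/3 - 7*x**2*exp(x) + 47*x*exp(x)/3 - 41*exp(x)/3.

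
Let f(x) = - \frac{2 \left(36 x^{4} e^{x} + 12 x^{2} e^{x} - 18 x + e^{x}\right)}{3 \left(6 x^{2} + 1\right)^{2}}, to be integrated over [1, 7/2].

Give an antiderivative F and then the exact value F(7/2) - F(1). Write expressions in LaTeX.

Antiderivative: F(x) = - \frac{2 e^{x}}{3} - \frac{1}{3 \left(2 x^{2} + \frac{1}{3}\right)}; value = - \frac{2 e^{\frac{7}{2}}}{3} + \frac{135}{1043} + \frac{2 e}{3}

Recover f(x) by differentiating a candidate F(x); any mismatch rules it out.
F(x) = - \frac{2 e^{x}}{3} - \frac{1}{3 \left(2 x^{2} + \frac{1}{3}\right)} is an antiderivative of f.
Check: d/dx[- \frac{2 e^{x}}{3} - \frac{1}{3 \left(2 x^{2} + \frac{1}{3}\right)}] = \frac{- 72 x^{4} e^{x} - 24 x^{2} e^{x} + 36 x - 2 e^{x}}{108 x^{4} + 36 x^{2} + 3}, which equals f(x).
F(7/2) = - \frac{2 e^{\frac{7}{2}}}{3} - \frac{2}{149}; F(1) = - \frac{2 e}{3} - \frac{1}{7}.
Integral = F(7/2) - F(1) = - \frac{2 e^{\frac{7}{2}}}{3} + \frac{135}{1043} + \frac{2 e}{3}.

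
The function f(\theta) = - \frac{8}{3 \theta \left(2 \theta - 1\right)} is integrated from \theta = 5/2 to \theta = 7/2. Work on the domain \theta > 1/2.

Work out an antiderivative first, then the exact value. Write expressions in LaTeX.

Antiderivative: F(\theta) = \frac{8 \left(\log{\left(\theta \right)} - \log{\left(\theta - \frac{1}{2} \right)}\right)}{3}; value = - \frac{8 \log{\left(3 \right)}}{3} - \frac{8 \log{\left(\frac{5}{2} \right)}}{3} + \frac{8 \log{\left(2 \right)}}{3} + \frac{8 \log{\left(\frac{7}{2} \right)}}{3}

The denominator factors as 3 \theta \left(2 \theta - 1\right); partial fractions split f into directly integrable pieces: - \frac{16}{3 \left(2 \theta - 1\right)} + \frac{8}{3 \theta}.
F(\theta) = \frac{8 \left(\log{\left(\theta \right)} - \log{\left(\theta - \frac{1}{2} \right)}\right)}{3} is an antiderivative of f.
Check: d/d\theta[\frac{8 \left(\log{\left(\theta \right)} - \log{\left(\theta - \frac{1}{2} \right)}\right)}{3}] = - \frac{8}{6 \theta^{2} - 3 \theta}, which equals f(\theta).
F(7/2) = - \frac{8 \log{\left(3 \right)}}{3} + \frac{8 \log{\left(\frac{7}{2} \right)}}{3}; F(5/2) = - \frac{8 \log{\left(2 \right)}}{3} + \frac{8 \log{\left(\frac{5}{2} \right)}}{3}.
Integral = F(7/2) - F(5/2) = - \frac{8 \log{\left(3 \right)}}{3} - \frac{8 \log{\left(\frac{5}{2} \right)}}{3} + \frac{8 \log{\left(2 \right)}}{3} + \frac{8 \log{\left(\frac{7}{2} \right)}}{3}.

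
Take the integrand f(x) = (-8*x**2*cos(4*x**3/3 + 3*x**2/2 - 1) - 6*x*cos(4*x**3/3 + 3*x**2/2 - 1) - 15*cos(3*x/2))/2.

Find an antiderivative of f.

An antiderivative is F(x) = -5*sin(3*x/2) - sin(4*x**3/3 + 3*x**2/2 - 1).

Any candidate F(x) must reproduce f(x) exactly when differentiated.
Check: d/dx[-5*sin(3*x/2) - sin(4*x**3/3 + 3*x**2/2 - 1)] = -4*x**2*cos(4*x**3/3 + 3*x**2/2 - 1) - 3*x*cos(4*x**3/3 + 3*x**2/2 - 1) - 15*cos(3*x/2)/2, which equals f(x).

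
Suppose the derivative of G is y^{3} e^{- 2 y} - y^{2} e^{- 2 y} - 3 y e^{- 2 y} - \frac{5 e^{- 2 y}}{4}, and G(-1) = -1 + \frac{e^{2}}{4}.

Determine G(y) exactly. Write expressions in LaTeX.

G(y) = - \frac{\left(2 y^{3} + y^{2} - 5 y + 4 e^{2 y} - 5\right) e^{- 2 y}}{4}

Recognize the product-rule pattern: G'(y) = u'v + uv' with u = - \frac{y^{3}}{2} - \frac{y^{2}}{4} + \frac{5 y}{4} + \frac{5}{4}, v = e^{- 2 y}, so integration by parts undoes it.
A general antiderivative is \frac{\left(- 2 y^{3} - y^{2} + 5 y + 5\right) e^{- 2 y}}{4} + C.
The condition gives C = -1 + \frac{e^{2}}{4} - (\frac{e^{2}}{4}) = -1.
So G(y) = - \frac{\left(2 y^{3} + y^{2} - 5 y + 4 e^{2 y} - 5\right) e^{- 2 y}}{4}.
Check: d/dy[- \frac{\left(2 y^{3} + y^{2} - 5 y + 4 e^{2 y} - 5\right) e^{- 2 y}}{4}] = \frac{\left(4 y^{3} - 4 y^{2} - 12 y - 5\right) e^{- 2 y}}{4}, which equals G'(y).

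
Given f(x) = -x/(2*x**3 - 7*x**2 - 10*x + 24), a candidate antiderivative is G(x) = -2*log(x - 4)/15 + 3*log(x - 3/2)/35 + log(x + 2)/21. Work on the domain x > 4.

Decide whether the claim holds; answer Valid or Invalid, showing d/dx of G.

d/dx[G] = -x/(2*x**3 - 7*x**2 - 10*x + 24)
This equals f(x) exactly, so the claim holds.

Valid: G'(x) = f(x).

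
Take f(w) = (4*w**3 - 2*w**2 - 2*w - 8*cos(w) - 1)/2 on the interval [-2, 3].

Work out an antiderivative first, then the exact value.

Antiderivative: F(w) = w**4/2 - w**3/3 - w**2/2 - w/2 - 4*sin(w); value = -4*sin(2) - 4*sin(3) + 95/6

Since d/dw undoes antidifferentiation here, F'(w) = f(w) is required of F(w).
F(w) = w**4/2 - w**3/3 - w**2/2 - w/2 - 4*sin(w) is an antiderivative of f.
Check: d/dw[w**4/2 - w**3/3 - w**2/2 - w/2 - 4*sin(w)] = 2*w**3 - w**2 - w - 4*cos(w) - 1/2, which equals f(w).
F(3) = 51/2 - 4*sin(3); F(-2) = 4*sin(2) + 29/3.
Integral = F(3) - F(-2) = -4*sin(2) - 4*sin(3) + 95/6.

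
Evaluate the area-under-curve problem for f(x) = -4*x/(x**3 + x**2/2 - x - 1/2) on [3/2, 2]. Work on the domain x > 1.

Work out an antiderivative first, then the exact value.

Factor the denominator ((x - 1)*(x + 1)*(2*x + 1)) and decompose: f = -16/(3*(2*x + 1)) + 4/(x + 1) - 4/(3*(x - 1)); each piece integrates to a log, atan, or power term.
F(x) = 4*(-log(x - 1) - 2*log(x + 1/2) + 3*log(x + 1))/3 is an antiderivative of f.
Check: d/dx[4*(-log(x - 1) - 2*log(x + 1/2) + 3*log(x + 1))/3] = -8*x/(2*x**3 + x**2 - 2*x - 1), which equals f(x).
F(2) = -8*log(5/2)/3 + 4*log(3); F(3/2) = -4*log(2)/3 + 4*log(5/2).
Integral = F(2) - F(3/2) = -20*log(5/2)/3 + 4*log(2)/3 + 4*log(3).

Antiderivative: F(x) = 4*(-log(x - 1) - 2*log(x + 1/2) + 3*log(x + 1))/3; value = -20*log(5/2)/3 + 4*log(2)/3 + 4*log(3)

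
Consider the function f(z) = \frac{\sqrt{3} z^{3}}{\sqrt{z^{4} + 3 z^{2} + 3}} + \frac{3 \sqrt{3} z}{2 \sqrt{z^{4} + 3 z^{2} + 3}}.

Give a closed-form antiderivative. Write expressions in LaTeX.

The substitution u = \frac{z^{4}}{3} + z^{2} + 1 works: f is exactly (dF/du)*(du/dz) for that inner function.
Check: d/dz[\frac{\sqrt{3} \sqrt{z^{4} + 3 z^{2} + 3}}{2}] = \frac{2 \sqrt{3} z^{3} + 3 \sqrt{3} z}{2 \sqrt{z^{4} + 3 z^{2} + 3}}, which equals f(z).

An antiderivative is F(z) = \frac{\sqrt{3} \sqrt{z^{4} + 3 z^{2} + 3}}{2}.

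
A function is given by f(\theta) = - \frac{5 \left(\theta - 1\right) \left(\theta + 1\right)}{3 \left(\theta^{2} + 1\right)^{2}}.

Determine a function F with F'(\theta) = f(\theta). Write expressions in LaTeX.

f has the shape u'v + uv' for u = \frac{5 \theta}{3} and v = \frac{1}{\theta^{2} + 1} — it is the derivative of the product u*v.
Check: d/d\theta[\frac{5 \theta}{3 \left(\theta^{2} + 1\right)}] = \frac{5 - 5 \theta^{2}}{3 \theta^{4} + 6 \theta^{2} + 3}, which equals f(\theta).

An antiderivative is F(\theta) = \frac{5 \theta}{3 \left(\theta^{2} + 1\right)}.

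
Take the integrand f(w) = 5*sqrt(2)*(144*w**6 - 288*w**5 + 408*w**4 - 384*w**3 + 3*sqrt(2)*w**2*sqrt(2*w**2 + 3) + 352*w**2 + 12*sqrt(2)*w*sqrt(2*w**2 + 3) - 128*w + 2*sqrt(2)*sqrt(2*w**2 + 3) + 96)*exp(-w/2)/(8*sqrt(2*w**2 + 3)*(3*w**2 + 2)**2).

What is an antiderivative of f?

An antiderivative is F(w) = (-120*w**2*sqrt(2*w**2 + 3) - 80*sqrt(2*w**2 + 3) - 5*sqrt(2))/(6*sqrt(2)*w**2*exp(w/2) + 4*sqrt(2)*exp(w/2)).

f has the shape u'v + uv' for u = -20*sqrt(w**2 + 3/2) - 5/(2*(3*w**2 + 2)) and v = exp(-w/2) — it is the derivative of the product u*v.
Check: d/dw[(-120*w**2*sqrt(2*w**2 + 3) - 80*sqrt(2*w**2 + 3) - 5*sqrt(2))/(6*sqrt(2)*w**2*exp(w/2) + 4*sqrt(2)*exp(w/2))] = (360*sqrt(2)*w**6 - 720*sqrt(2)*w**5 + 1020*sqrt(2)*w**4 - 960*sqrt(2)*w**3 + 15*w**2*sqrt(2*w**2 + 3) + 880*sqrt(2)*w**2 + 60*w*sqrt(2*w**2 + 3) - 320*sqrt(2)*w + 10*sqrt(2*w**2 + 3) + 240*sqrt(2))/(36*w**4*sqrt(2*w**2 + 3)*exp(w/2) + 48*w**2*sqrt(2*w**2 + 3)*exp(w/2) + 16*sqrt(2*w**2 + 3)*exp(w/2)), which equals f(w).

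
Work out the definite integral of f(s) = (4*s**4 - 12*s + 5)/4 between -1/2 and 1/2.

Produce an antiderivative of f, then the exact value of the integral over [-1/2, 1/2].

Antiderivative: F(s) = s**5/5 - 3*s**2/2 + 5*s/4; value = 101/80

A first test for any F(s): its s-derivative must equal f(s) identically.
F(s) = s**5/5 - 3*s**2/2 + 5*s/4 is an antiderivative of f.
Check: d/ds[s**5/5 - 3*s**2/2 + 5*s/4] = s**4 - 3*s + 5/4, which equals f(s).
F(1/2) = 41/160; F(-1/2) = -161/160.
Integral = F(1/2) - F(-1/2) = 101/80.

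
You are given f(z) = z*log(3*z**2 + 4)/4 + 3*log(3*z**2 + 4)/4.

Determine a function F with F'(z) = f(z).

An antiderivative is F(z) = z**2*log(3*z**2 + 4)/8 - z**2/8 + 3*z*log(3*z**2 + 4)/4 - 3*z/2 + log(z**2 + 4/3)/6 + sqrt(3)*atan(sqrt(3)*z/2).

Integrate term by term and add the pieces.
Check: d/dz[z**2*log(3*z**2 + 4)/8 - z**2/8 + 3*z*log(3*z**2 + 4)/4 - 3*z/2 + log(z**2 + 4/3)/6 + sqrt(3)*atan(sqrt(3)*z/2)] = z*log(3*z**2 + 4)/4 + 3*log(3*z**2 + 4)/4 = f(z).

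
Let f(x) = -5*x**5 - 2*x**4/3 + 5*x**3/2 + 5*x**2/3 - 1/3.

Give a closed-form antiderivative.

An antiderivative is F(x) = -5*x**6/6 - 2*x**5/15 + 5*x**4/8 + 5*x**3/9 - x/3.

Integrate term by term and add the pieces.
Check: d/dx[-5*x**6/6 - 2*x**5/15 + 5*x**4/8 + 5*x**3/9 - x/3] = -5*x**5 - 2*x**4/3 + 5*x**3/2 + 5*x**2/3 - 1/3 = f(x).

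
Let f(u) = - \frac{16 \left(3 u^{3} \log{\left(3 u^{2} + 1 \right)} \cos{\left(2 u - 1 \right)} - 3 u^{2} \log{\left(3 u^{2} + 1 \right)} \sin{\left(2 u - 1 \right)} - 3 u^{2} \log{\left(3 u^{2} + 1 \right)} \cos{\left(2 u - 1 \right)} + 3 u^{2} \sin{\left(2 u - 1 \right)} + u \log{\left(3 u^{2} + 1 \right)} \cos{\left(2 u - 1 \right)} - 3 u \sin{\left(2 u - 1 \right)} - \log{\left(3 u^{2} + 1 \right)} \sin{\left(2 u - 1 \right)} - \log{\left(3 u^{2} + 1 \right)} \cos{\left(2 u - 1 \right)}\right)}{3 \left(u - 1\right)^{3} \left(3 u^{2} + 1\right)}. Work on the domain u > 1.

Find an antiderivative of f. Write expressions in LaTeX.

An antiderivative is F(u) = - \frac{24 \log{\left(3 u^{2} + 1 \right)} \sin{\left(2 u - 1 \right)}}{9 u^{2} - 18 u + 9}.

Differentiate the proposed F(u) back; it has to land on f(u) exactly.
Check: d/du[- \frac{24 \log{\left(3 u^{2} + 1 \right)} \sin{\left(2 u - 1 \right)}}{9 u^{2} - 18 u + 9}] = \frac{- 48 u^{3} \log{\left(3 u^{2} + 1 \right)} \cos{\left(2 u - 1 \right)} + 48 u^{2} \log{\left(3 u^{2} + 1 \right)} \sin{\left(2 u - 1 \right)} + 48 u^{2} \log{\left(3 u^{2} + 1 \right)} \cos{\left(2 u - 1 \right)} - 48 u^{2} \sin{\left(2 u - 1 \right)} - 16 u \log{\left(3 u^{2} + 1 \right)} \cos{\left(2 u - 1 \right)} + 48 u \sin{\left(2 u - 1 \right)} + 16 \log{\left(3 u^{2} + 1 \right)} \sin{\left(2 u - 1 \right)} + 16 \log{\left(3 u^{2} + 1 \right)} \cos{\left(2 u - 1 \right)}}{9 u^{5} - 27 u^{4} + 30 u^{3} - 18 u^{2} + 9 u - 3}, which equals f(u).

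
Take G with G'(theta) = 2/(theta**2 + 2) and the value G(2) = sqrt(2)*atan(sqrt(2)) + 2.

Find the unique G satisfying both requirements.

G(theta) = sqrt(2)*atan(sqrt(2)*theta/2) + 2

A first test for any G(theta): its theta-derivative must equal the given G'(theta).
A general antiderivative is sqrt(2)*atan(sqrt(2)*theta/2) + C.
The condition gives C = sqrt(2)*atan(sqrt(2)) + 2 - (sqrt(2)*atan(sqrt(2))) = 2.
So G(theta) = sqrt(2)*atan(sqrt(2)*theta/2) + 2.
Check: d/dtheta[sqrt(2)*atan(sqrt(2)*theta/2) + 2] = 2/(theta**2 + 2) = G'(theta).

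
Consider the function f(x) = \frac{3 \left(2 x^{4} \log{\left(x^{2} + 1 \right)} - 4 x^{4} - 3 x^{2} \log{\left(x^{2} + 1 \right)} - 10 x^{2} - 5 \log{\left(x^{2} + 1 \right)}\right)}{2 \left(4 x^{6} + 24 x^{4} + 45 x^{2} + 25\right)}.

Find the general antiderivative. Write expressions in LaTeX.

For F(x) to be correct the identity F'(x) - f(x) = 0 must hold.
Check: d/dx[- \frac{3 x \log{\left(x^{2} + 1 \right)}}{2 \left(2 x^{2} + 5\right)}] = \frac{6 x^{4} \log{\left(x^{2} + 1 \right)} - 12 x^{4} - 9 x^{2} \log{\left(x^{2} + 1 \right)} - 30 x^{2} - 15 \log{\left(x^{2} + 1 \right)}}{8 x^{6} + 48 x^{4} + 90 x^{2} + 50}, which equals f(x).

F(x) = - \frac{3 x \log{\left(x^{2} + 1 \right)}}{2 \left(2 x^{2} + 5\right)} + C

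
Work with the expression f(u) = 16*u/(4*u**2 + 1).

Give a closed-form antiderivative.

f matches the chain-rule pattern g'(h)*h' with inner function h(u) = 4*u**2 + 1; substituting w = h(u) collapses the integral.
Check: d/du[2*log(4*u**2 + 1)] = 16*u/(4*u**2 + 1) = f(u).

An antiderivative is F(u) = 2*log(4*u**2 + 1).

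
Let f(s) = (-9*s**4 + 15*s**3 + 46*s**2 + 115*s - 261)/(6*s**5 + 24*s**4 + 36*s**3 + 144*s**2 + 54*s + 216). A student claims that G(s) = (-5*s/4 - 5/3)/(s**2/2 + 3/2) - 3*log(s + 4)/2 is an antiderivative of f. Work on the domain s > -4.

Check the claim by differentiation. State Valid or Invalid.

d/ds[G] = (-9*s**4 + 15*s**3 + 46*s**2 + 115*s - 261)/(6*s**5 + 24*s**4 + 36*s**3 + 144*s**2 + 54*s + 216)
This equals f(s) exactly, so the claim holds.

Valid: G'(s) = f(s).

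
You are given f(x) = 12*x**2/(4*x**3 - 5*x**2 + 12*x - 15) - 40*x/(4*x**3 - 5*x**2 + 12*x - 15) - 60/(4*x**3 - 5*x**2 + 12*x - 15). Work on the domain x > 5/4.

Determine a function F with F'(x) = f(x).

The integrand splits into summands that can be handled one at a time.
Check: d/dx[-5*log(2*x - 5/2) + 4*log(2*x**2 + 6)] = (12*x**2 - 40*x - 60)/(4*x**3 - 5*x**2 + 12*x - 15), which equals f(x).

An antiderivative is F(x) = -5*log(2*x - 5/2) + 4*log(2*x**2 + 6).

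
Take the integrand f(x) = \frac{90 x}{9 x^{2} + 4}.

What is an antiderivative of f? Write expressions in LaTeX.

The substitution u = 3 x^{2} + \frac{4}{3} works: f is exactly (dF/du)*(du/dx) for that inner function.
Check: d/dx[5 \log{\left(3 x^{2} + \frac{4}{3} \right)}] = \frac{90 x}{9 x^{2} + 4} = f(x).

An antiderivative is F(x) = 5 \log{\left(3 x^{2} + \frac{4}{3} \right)}.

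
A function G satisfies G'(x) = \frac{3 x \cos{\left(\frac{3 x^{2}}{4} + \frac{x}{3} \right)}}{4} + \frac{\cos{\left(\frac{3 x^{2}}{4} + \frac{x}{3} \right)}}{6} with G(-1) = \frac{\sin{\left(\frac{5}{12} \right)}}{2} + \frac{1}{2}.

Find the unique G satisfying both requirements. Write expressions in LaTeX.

G(x) = \frac{\sin{\left(\frac{3 x^{2}}{4} + \frac{x}{3} \right)}}{2} + \frac{1}{2}

G'(x) matches the chain-rule pattern g'(h)*h' with inner function h(x) = \frac{3 x^{2}}{4} + \frac{x}{3}; substituting u = h(x) collapses the integral.
A general antiderivative is \frac{\sin{\left(\frac{3 x^{2}}{4} + \frac{x}{3} \right)}}{2} + C.
The condition gives C = \frac{\sin{\left(\frac{5}{12} \right)}}{2} + \frac{1}{2} - (\frac{\sin{\left(\frac{5}{12} \right)}}{2}) = \frac{1}{2}.
So G(x) = \frac{\sin{\left(\frac{3 x^{2}}{4} + \frac{x}{3} \right)}}{2} + \frac{1}{2}.
Check: d/dx[\frac{\sin{\left(\frac{3 x^{2}}{4} + \frac{x}{3} \right)}}{2} + \frac{1}{2}] = \frac{3 x \cos{\left(\frac{3 x^{2}}{4} + \frac{x}{3} \right)}}{4} + \frac{\cos{\left(\frac{3 x^{2}}{4} + \frac{x}{3} \right)}}{6} = G'(x).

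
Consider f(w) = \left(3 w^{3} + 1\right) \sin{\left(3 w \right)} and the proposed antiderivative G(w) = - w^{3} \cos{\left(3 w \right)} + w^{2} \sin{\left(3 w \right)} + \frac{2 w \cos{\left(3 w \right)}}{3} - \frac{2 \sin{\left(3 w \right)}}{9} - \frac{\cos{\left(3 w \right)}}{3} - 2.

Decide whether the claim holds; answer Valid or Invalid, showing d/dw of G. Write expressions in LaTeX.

Valid: G'(w) = f(w).

d/dw[G] = 3 w^{3} \sin{\left(3 w \right)} + \sin{\left(3 w \right)}
This equals f(w) exactly, so the claim holds.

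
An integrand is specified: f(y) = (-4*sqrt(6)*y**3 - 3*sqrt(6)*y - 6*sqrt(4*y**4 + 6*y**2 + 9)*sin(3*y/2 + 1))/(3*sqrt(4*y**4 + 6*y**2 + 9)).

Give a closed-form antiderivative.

An antiderivative F(y) passes only if d/dy[F] lands on f(y) exactly.
Check: d/dy[sqrt(6)*(-3*sqrt(4*y**4 + 6*y**2 + 9) + 4*sqrt(6)*cos(3*y/2 + 1))/18] = (-4*sqrt(6)*y**3 - 3*sqrt(6)*y - 6*sqrt(4*y**4 + 6*y**2 + 9)*sin(3*y/2 + 1))/(3*sqrt(4*y**4 + 6*y**2 + 9)) = f(y).

An antiderivative is F(y) = sqrt(6)*(-3*sqrt(4*y**4 + 6*y**2 + 9) + 4*sqrt(6)*cos(3*y/2 + 1))/18.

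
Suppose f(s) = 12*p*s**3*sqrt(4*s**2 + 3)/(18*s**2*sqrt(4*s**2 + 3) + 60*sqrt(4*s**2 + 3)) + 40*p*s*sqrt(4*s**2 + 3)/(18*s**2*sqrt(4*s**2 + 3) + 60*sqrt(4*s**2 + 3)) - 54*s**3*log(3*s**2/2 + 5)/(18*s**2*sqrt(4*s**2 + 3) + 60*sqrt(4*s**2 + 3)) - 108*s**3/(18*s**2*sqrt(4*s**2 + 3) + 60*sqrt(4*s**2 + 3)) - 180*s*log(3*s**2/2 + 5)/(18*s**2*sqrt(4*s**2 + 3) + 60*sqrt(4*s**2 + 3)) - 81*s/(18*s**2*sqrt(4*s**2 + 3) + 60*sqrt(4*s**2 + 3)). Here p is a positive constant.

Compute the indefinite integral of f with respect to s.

F(s) = (4*p*s**2 - 9*sqrt(4*s**2 + 3)*log(3*s**2/2 + 5))/12 + C

Integrate term by term and add the pieces.
Check: d/ds[(4*p*s**2 - 9*sqrt(4*s**2 + 3)*log(3*s**2/2 + 5))/12] = (12*p*s**3*sqrt(4*s**2 + 3) + 40*p*s*sqrt(4*s**2 + 3) - 54*s**3*log(3*s**2/2 + 5) - 108*s**3 - 180*s*log(3*s**2/2 + 5) - 81*s)/(18*s**2*sqrt(4*s**2 + 3) + 60*sqrt(4*s**2 + 3)), which equals f(s).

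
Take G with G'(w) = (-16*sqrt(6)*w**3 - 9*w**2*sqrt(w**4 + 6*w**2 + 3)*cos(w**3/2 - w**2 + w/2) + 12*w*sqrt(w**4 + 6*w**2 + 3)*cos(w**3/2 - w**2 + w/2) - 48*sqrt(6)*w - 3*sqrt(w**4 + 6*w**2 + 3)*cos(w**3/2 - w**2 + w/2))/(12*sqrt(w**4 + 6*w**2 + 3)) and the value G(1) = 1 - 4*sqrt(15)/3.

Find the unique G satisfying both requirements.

G(w) = (-4*sqrt(6)*sqrt(w**4 + 6*w**2 + 3) - 3*sin(w**3/2 - w**2 + w/2) + 6)/6

Since d/dw undoes antidifferentiation here, G(w) must give back the stated G'(w).
A general antiderivative is -2*sqrt(2*w**4/3 + 4*w**2 + 2) - sin(w**3/2 - w**2 + w/2)/2 + C.
The condition gives C = 1 - 4*sqrt(15)/3 - (-4*sqrt(15)/3) = 1.
So G(w) = (-4*sqrt(6)*sqrt(w**4 + 6*w**2 + 3) - 3*sin(w**3/2 - w**2 + w/2) + 6)/6.
Check: d/dw[(-4*sqrt(6)*sqrt(w**4 + 6*w**2 + 3) - 3*sin(w**3/2 - w**2 + w/2) + 6)/6] = (-16*sqrt(6)*w**3 - 9*w**2*sqrt(w**4 + 6*w**2 + 3)*cos(w**3/2 - w**2 + w/2) + 12*w*sqrt(w**4 + 6*w**2 + 3)*cos(w**3/2 - w**2 + w/2) - 48*sqrt(6)*w - 3*sqrt(w**4 + 6*w**2 + 3)*cos(w**3/2 - w**2 + w/2))/(12*sqrt(w**4 + 6*w**2 + 3)) = G'(w).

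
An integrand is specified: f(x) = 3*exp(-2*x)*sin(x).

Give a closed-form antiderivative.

Recover f(x) by differentiating a candidate F(x); any mismatch rules it out.
Check: d/dx[(-6*sin(x) - 3*cos(x))*exp(-2*x)/5] = 3*exp(-2*x)*sin(x) = f(x).

An antiderivative is F(x) = (-6*sin(x) - 3*cos(x))*exp(-2*x)/5.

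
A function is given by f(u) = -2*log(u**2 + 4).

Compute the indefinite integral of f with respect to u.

A candidate is checked by its d/du: the result must match f(u).
Check: d/du[2*(-u*log(u**2 + 4) + 2*u - 4*atan(u/2))] = -2*log(u**2 + 4) = f(u).

F(u) = 2*(-u*log(u**2 + 4) + 2*u - 4*atan(u/2)) + C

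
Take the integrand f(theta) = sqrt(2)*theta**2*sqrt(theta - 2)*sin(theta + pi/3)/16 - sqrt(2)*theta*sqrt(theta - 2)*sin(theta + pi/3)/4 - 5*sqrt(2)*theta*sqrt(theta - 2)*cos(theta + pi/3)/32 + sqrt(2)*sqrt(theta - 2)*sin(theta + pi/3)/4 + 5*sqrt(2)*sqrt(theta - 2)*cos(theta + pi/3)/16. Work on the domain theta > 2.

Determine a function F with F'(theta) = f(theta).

f has the shape u'v + uv' for u = -(theta/2 - 1)**(5/2)/2 and v = cos(theta + pi/3) — it is the derivative of the product u*v.
Check: d/dtheta[-(theta/2 - 1)**(5/2)*cos(theta + pi/3)/2] = sqrt(2)*(2*theta**2*sqrt(theta - 2)*sin(theta + pi/3) - 8*theta*sqrt(theta - 2)*sin(theta + pi/3) - 5*theta*sqrt(theta - 2)*cos(theta + pi/3) + 8*sqrt(theta - 2)*sin(theta + pi/3) + 10*sqrt(theta - 2)*cos(theta + pi/3))/32, which equals f(theta).

An antiderivative is F(theta) = -(theta/2 - 1)**(5/2)*cos(theta + pi/3)/2.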